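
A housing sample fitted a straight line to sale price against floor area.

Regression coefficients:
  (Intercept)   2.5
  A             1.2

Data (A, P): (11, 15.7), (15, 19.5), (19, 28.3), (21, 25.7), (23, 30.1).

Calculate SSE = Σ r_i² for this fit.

SSE = 14

A=11: P̂ = 2.5 + 1.2·11 = 15.7; r = 15.7 − 15.7 = 0
A=15: P̂ = 2.5 + 1.2·15 = 20.5; r = 19.5 − 20.5 = -1
A=19: P̂ = 2.5 + 1.2·19 = 25.3; r = 28.3 − 25.3 = 3
A=21: P̂ = 2.5 + 1.2·21 = 27.7; r = 25.7 − 27.7 = -2
A=23: P̂ = 2.5 + 1.2·23 = 30.1; r = 30.1 − 30.1 = 0
SSE = 0 + 1 + 9 + 4 + 0 = 14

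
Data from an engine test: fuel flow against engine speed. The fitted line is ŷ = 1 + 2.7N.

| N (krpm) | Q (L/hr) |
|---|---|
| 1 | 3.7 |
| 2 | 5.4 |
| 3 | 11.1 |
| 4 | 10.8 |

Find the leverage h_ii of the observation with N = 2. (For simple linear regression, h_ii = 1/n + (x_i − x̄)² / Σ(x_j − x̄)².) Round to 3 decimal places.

N̄ = (1 + 2 + 3 + 4)/4 = 2.5
Σ(N − N̄)² = 2.25 + 0.25 + 0.25 + 2.25 = 5
h = 1/4 + (-0.5)²/5 = 0.25 + 0.05 = 0.300

h = 0.300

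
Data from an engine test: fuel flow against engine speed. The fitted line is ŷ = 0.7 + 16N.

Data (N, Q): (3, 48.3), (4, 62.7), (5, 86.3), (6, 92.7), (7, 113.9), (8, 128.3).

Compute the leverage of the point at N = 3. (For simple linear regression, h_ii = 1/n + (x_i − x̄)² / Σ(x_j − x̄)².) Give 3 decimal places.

h = 0.524

N̄ = (3 + 4 + 5 + 6 + 7 + 8)/6 = 5.5
Σ(N − N̄)² = 6.25 + 2.25 + 0.25 + 0.25 + 2.25 + 6.25 = 17.5
h = 1/6 + (-2.5)²/17.5 = 0.166667 + 0.357143 = 0.524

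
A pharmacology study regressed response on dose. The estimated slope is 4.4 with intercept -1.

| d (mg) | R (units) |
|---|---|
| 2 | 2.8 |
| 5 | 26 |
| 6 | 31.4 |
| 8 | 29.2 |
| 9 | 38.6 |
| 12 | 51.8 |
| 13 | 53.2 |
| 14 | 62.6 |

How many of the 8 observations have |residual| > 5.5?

d=2: ŷ = -1 + 4.4·2 = 7.8; e = 2.8 − 7.8 = -5
d=5: ŷ = -1 + 4.4·5 = 21; e = 26 − 21 = 5
d=6: ŷ = -1 + 4.4·6 = 25.4; e = 31.4 − 25.4 = 6
d=8: ŷ = -1 + 4.4·8 = 34.2; e = 29.2 − 34.2 = -5
d=9: ŷ = -1 + 4.4·9 = 38.6; e = 38.6 − 38.6 = 0
d=12: ŷ = -1 + 4.4·12 = 51.8; e = 51.8 − 51.8 = 0
d=13: ŷ = -1 + 4.4·13 = 56.2; e = 53.2 − 56.2 = -3
d=14: ŷ = -1 + 4.4·14 = 60.6; e = 62.6 − 60.6 = 2
|e| > 5.5: d=6 (|e|=6) → 1

1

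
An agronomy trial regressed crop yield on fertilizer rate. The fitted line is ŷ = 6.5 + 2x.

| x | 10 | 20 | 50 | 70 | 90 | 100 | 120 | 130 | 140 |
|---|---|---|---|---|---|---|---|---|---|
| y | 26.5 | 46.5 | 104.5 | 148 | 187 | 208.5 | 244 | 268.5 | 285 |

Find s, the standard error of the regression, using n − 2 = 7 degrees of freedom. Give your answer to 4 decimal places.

s = 1.8127

x=10: ŷ = 6.5 + 2·10 = 26.5; r = 26.5 − 26.5 = 0
x=20: ŷ = 6.5 + 2·20 = 46.5; r = 46.5 − 46.5 = 0
x=50: ŷ = 6.5 + 2·50 = 106.5; r = 104.5 − 106.5 = -2
x=70: ŷ = 6.5 + 2·70 = 146.5; r = 148 − 146.5 = 1.5
x=90: ŷ = 6.5 + 2·90 = 186.5; r = 187 − 186.5 = 0.5
x=100: ŷ = 6.5 + 2·100 = 206.5; r = 208.5 − 206.5 = 2
x=120: ŷ = 6.5 + 2·120 = 246.5; r = 244 − 246.5 = -2.5
x=130: ŷ = 6.5 + 2·130 = 266.5; r = 268.5 − 266.5 = 2
x=140: ŷ = 6.5 + 2·140 = 286.5; r = 285 − 286.5 = -1.5
SSE = 0 + 0 + 4 + 2.25 + 0.25 + 4 + 6.25 + 4 + 2.25 = 23
s = √(23/7) = √3.28571 ≈ 1.8127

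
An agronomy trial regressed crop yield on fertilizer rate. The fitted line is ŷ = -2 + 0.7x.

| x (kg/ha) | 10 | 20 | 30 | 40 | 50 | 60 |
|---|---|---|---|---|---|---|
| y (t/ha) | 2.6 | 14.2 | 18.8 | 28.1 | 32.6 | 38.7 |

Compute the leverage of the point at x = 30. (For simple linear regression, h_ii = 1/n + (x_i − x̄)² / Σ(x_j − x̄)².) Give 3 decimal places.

h = 0.181

x̄ = (10 + 20 + 30 + 40 + 50 + 60)/6 = 35
Σ(x − x̄)² = 625 + 225 + 25 + 25 + 225 + 625 = 1750
h = 1/6 + (-5)²/1750 = 0.166667 + 0.0142857 = 0.181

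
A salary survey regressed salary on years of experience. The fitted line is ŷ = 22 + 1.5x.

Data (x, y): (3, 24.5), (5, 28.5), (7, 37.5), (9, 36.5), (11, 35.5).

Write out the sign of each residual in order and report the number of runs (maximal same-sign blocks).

3 runs

x=3: ŷ = 22 + 1.5·3 = 26.5; e = 24.5 − 26.5 = -2
x=5: ŷ = 22 + 1.5·5 = 29.5; e = 28.5 − 29.5 = -1
x=7: ŷ = 22 + 1.5·7 = 32.5; e = 37.5 − 32.5 = 5
x=9: ŷ = 22 + 1.5·9 = 35.5; e = 36.5 − 35.5 = 1
x=11: ŷ = 22 + 1.5·11 = 38.5; e = 35.5 − 38.5 = -3
Signs: − − + + −
Runs: −×2, +×2, −×1 → 3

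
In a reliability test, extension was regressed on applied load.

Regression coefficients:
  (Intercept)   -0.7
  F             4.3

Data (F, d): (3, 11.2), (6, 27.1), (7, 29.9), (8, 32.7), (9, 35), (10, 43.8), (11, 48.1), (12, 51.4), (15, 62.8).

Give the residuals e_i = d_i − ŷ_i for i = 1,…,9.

-1, 2, 0.5, -1, -3, 1.5, 1.5, 0.5, -1

F=3: ŷ = -0.7 + 4.3·3 = 12.2; e = 11.2 − 12.2 = -1
F=6: ŷ = -0.7 + 4.3·6 = 25.1; e = 27.1 − 25.1 = 2
F=7: ŷ = -0.7 + 4.3·7 = 29.4; e = 29.9 − 29.4 = 0.5
F=8: ŷ = -0.7 + 4.3·8 = 33.7; e = 32.7 − 33.7 = -1
F=9: ŷ = -0.7 + 4.3·9 = 38; e = 35 − 38 = -3
F=10: ŷ = -0.7 + 4.3·10 = 42.3; e = 43.8 − 42.3 = 1.5
F=11: ŷ = -0.7 + 4.3·11 = 46.6; e = 48.1 − 46.6 = 1.5
F=12: ŷ = -0.7 + 4.3·12 = 50.9; e = 51.4 − 50.9 = 0.5
F=15: ŷ = -0.7 + 4.3·15 = 63.8; e = 62.8 − 63.8 = -1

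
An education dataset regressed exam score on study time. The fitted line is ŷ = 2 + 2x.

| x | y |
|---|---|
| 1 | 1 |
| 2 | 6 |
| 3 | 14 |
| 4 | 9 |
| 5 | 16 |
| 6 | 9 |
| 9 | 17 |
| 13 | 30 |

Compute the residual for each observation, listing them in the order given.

x=1: ŷ = 2 + 2·1 = 4; r = 1 − 4 = -3
x=2: ŷ = 2 + 2·2 = 6; r = 6 − 6 = 0
x=3: ŷ = 2 + 2·3 = 8; r = 14 − 8 = 6
x=4: ŷ = 2 + 2·4 = 10; r = 9 − 10 = -1
x=5: ŷ = 2 + 2·5 = 12; r = 16 − 12 = 4
x=6: ŷ = 2 + 2·6 = 14; r = 9 − 14 = -5
x=9: ŷ = 2 + 2·9 = 20; r = 17 − 20 = -3
x=13: ŷ = 2 + 2·13 = 28; r = 30 − 28 = 2

-3, 0, 6, -1, 4, -5, -3, 2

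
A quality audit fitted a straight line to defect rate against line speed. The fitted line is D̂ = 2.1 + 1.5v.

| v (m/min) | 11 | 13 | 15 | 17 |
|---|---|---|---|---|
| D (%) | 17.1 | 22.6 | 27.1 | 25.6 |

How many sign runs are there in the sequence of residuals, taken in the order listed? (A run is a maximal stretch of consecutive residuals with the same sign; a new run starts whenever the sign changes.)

3 runs

v=11: D̂ = 2.1 + 1.5·11 = 18.6; r = 17.1 − 18.6 = -1.5
v=13: D̂ = 2.1 + 1.5·13 = 21.6; r = 22.6 − 21.6 = 1
v=15: D̂ = 2.1 + 1.5·15 = 24.6; r = 27.1 − 24.6 = 2.5
v=17: D̂ = 2.1 + 1.5·17 = 27.6; r = 25.6 − 27.6 = -2
Signs: − + + −
Runs: −×1, +×2, −×1 → 3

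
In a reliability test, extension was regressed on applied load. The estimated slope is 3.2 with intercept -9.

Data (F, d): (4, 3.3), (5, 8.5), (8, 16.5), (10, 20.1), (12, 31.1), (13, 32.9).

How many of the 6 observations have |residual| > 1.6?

F=4: ŷ = -9 + 3.2·4 = 3.8; r = 3.3 − 3.8 = -0.5
F=5: ŷ = -9 + 3.2·5 = 7; r = 8.5 − 7 = 1.5
F=8: ŷ = -9 + 3.2·8 = 16.6; r = 16.5 − 16.6 = -0.1
F=10: ŷ = -9 + 3.2·10 = 23; r = 20.1 − 23 = -2.9
F=12: ŷ = -9 + 3.2·12 = 29.4; r = 31.1 − 29.4 = 1.7
F=13: ŷ = -9 + 3.2·13 = 32.6; r = 32.9 − 32.6 = 0.3
|r| > 1.6: F=10 (|r|=2.9), F=12 (|r|=1.7) → 2

2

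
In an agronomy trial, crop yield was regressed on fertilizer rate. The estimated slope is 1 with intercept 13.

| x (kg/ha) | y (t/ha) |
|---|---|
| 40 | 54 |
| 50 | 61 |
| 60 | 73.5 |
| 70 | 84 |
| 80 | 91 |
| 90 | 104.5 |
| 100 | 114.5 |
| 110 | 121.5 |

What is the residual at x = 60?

ŷ = 13 + 60 = 73
e = 73.5 − 73 = 0.5

e = 0.5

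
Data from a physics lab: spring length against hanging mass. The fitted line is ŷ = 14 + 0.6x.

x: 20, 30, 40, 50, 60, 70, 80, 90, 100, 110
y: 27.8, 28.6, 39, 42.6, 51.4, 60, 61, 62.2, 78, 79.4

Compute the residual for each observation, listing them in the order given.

x=20: ŷ = 14 + 0.6·20 = 26; e = 27.8 − 26 = 1.8
x=30: ŷ = 14 + 0.6·30 = 32; e = 28.6 − 32 = -3.4
x=40: ŷ = 14 + 0.6·40 = 38; e = 39 − 38 = 1
x=50: ŷ = 14 + 0.6·50 = 44; e = 42.6 − 44 = -1.4
x=60: ŷ = 14 + 0.6·60 = 50; e = 51.4 − 50 = 1.4
x=70: ŷ = 14 + 0.6·70 = 56; e = 60 − 56 = 4
x=80: ŷ = 14 + 0.6·80 = 62; e = 61 − 62 = -1
x=90: ŷ = 14 + 0.6·90 = 68; e = 62.2 − 68 = -5.8
x=100: ŷ = 14 + 0.6·100 = 74; e = 78 − 74 = 4
x=110: ŷ = 14 + 0.6·110 = 80; e = 79.4 − 80 = -0.6

1.8, -3.4, 1, -1.4, 1.4, 4, -1, -5.8, 4, -0.6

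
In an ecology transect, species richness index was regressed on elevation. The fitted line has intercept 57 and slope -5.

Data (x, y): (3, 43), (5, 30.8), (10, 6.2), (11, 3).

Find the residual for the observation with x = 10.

ŷ = 57 − 5·10 = 7
e = 6.2 − 7 = -0.8

e = -0.8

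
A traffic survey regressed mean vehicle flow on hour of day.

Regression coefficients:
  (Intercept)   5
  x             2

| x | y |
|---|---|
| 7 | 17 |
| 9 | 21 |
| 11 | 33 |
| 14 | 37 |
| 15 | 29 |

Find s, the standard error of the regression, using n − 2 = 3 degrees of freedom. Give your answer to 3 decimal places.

s = 5.657

x=7: ŷ = 5 + 2·7 = 19; r = 17 − 19 = -2
x=9: ŷ = 5 + 2·9 = 23; r = 21 − 23 = -2
x=11: ŷ = 5 + 2·11 = 27; r = 33 − 27 = 6
x=14: ŷ = 5 + 2·14 = 33; r = 37 − 33 = 4
x=15: ŷ = 5 + 2·15 = 35; r = 29 − 35 = -6
SSE = 4 + 4 + 36 + 16 + 36 = 96
s = √(96/3) = √32 ≈ 5.657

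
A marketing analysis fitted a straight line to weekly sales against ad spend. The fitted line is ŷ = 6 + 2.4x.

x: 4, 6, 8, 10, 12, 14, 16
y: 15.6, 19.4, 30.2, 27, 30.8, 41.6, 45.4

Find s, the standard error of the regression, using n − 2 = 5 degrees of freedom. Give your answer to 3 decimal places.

s = 3.347

x=4: ŷ = 6 + 2.4·4 = 15.6; r = 15.6 − 15.6 = 0
x=6: ŷ = 6 + 2.4·6 = 20.4; r = 19.4 − 20.4 = -1
x=8: ŷ = 6 + 2.4·8 = 25.2; r = 30.2 − 25.2 = 5
x=10: ŷ = 6 + 2.4·10 = 30; r = 27 − 30 = -3
x=12: ŷ = 6 + 2.4·12 = 34.8; r = 30.8 − 34.8 = -4
x=14: ŷ = 6 + 2.4·14 = 39.6; r = 41.6 − 39.6 = 2
x=16: ŷ = 6 + 2.4·16 = 44.4; r = 45.4 − 44.4 = 1
SSE = 0 + 1 + 25 + 9 + 16 + 4 + 1 = 56
s = √(56/5) = √11.2 ≈ 3.347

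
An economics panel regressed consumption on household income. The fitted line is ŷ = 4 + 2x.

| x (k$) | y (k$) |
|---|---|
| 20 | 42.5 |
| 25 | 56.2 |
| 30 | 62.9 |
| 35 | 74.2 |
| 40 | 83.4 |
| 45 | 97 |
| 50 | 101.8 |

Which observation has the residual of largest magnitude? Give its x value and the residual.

x=20: ŷ = 4 + 2·20 = 44; e = 42.5 − 44 = -1.5
x=25: ŷ = 4 + 2·25 = 54; e = 56.2 − 54 = 2.2
x=30: ŷ = 4 + 2·30 = 64; e = 62.9 − 64 = -1.1
x=35: ŷ = 4 + 2·35 = 74; e = 74.2 − 74 = 0.2
x=40: ŷ = 4 + 2·40 = 84; e = 83.4 − 84 = -0.6
x=45: ŷ = 4 + 2·45 = 94; e = 97 − 94 = 3
x=50: ŷ = 4 + 2·50 = 104; e = 101.8 − 104 = -2.2
Largest |e| is 3 at x = 45, residual 3.

x = 45, e = 3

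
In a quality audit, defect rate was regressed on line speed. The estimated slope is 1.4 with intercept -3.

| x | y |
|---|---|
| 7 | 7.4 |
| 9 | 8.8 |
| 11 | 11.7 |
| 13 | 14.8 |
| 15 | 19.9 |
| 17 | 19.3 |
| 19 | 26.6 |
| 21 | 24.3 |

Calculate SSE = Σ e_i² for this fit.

x=7: ŷ = -3 + 1.4·7 = 6.8; e = 7.4 − 6.8 = 0.6
x=9: ŷ = -3 + 1.4·9 = 9.6; e = 8.8 − 9.6 = -0.8
x=11: ŷ = -3 + 1.4·11 = 12.4; e = 11.7 − 12.4 = -0.7
x=13: ŷ = -3 + 1.4·13 = 15.2; e = 14.8 − 15.2 = -0.4
x=15: ŷ = -3 + 1.4·15 = 18; e = 19.9 − 18 = 1.9
x=17: ŷ = -3 + 1.4·17 = 20.8; e = 19.3 − 20.8 = -1.5
x=19: ŷ = -3 + 1.4·19 = 23.6; e = 26.6 − 23.6 = 3
x=21: ŷ = -3 + 1.4·21 = 26.4; e = 24.3 − 26.4 = -2.1
SSE = 0.36 + 0.64 + 0.49 + 0.16 + 3.61 + 2.25 + 9 + 4.41 = 20.92

SSE = 20.92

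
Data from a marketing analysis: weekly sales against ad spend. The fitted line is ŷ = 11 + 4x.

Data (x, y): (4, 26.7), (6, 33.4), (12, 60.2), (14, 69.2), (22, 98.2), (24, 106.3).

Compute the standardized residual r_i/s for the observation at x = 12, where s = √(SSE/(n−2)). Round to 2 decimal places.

x=4: ŷ = 11 + 4·4 = 27; r = 26.7 − 27 = -0.3
x=6: ŷ = 11 + 4·6 = 35; r = 33.4 − 35 = -1.6
x=12: ŷ = 11 + 4·12 = 59; r = 60.2 − 59 = 1.2
x=14: ŷ = 11 + 4·14 = 67; r = 69.2 − 67 = 2.2
x=22: ŷ = 11 + 4·22 = 99; r = 98.2 − 99 = -0.8
x=24: ŷ = 11 + 4·24 = 107; r = 106.3 − 107 = -0.7
SSE = 0.09 + 2.56 + 1.44 + 4.84 + 0.64 + 0.49 = 10.06
s = √(10.06/4) = 1.58588
r/s = 1.2 / 1.58588 = 0.76

0.76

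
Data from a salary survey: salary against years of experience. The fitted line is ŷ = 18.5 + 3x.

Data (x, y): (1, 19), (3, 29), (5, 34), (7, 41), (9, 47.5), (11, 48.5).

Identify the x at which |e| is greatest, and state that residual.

x=1: ŷ = 18.5 + 3·1 = 21.5; e = 19 − 21.5 = -2.5
x=3: ŷ = 18.5 + 3·3 = 27.5; e = 29 − 27.5 = 1.5
x=5: ŷ = 18.5 + 3·5 = 33.5; e = 34 − 33.5 = 0.5
x=7: ŷ = 18.5 + 3·7 = 39.5; e = 41 − 39.5 = 1.5
x=9: ŷ = 18.5 + 3·9 = 45.5; e = 47.5 − 45.5 = 2
x=11: ŷ = 18.5 + 3·11 = 51.5; e = 48.5 − 51.5 = -3
Largest |e| is 3 at x = 11, residual -3.

x = 11, e = -3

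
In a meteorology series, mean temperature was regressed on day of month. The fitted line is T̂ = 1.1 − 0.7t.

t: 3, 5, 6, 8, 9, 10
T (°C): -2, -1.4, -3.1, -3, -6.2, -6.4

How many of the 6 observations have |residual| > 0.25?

5

t=3: T̂ = 1.1 − 0.7·3 = -1; r = -2 − (-1) = -1
t=5: T̂ = 1.1 − 0.7·5 = -2.4; r = -1.4 − (-2.4) = 1
t=6: T̂ = 1.1 − 0.7·6 = -3.1; r = -3.1 − (-3.1) = 0
t=8: T̂ = 1.1 − 0.7·8 = -4.5; r = -3 − (-4.5) = 1.5
t=9: T̂ = 1.1 − 0.7·9 = -5.2; r = -6.2 − (-5.2) = -1
t=10: T̂ = 1.1 − 0.7·10 = -5.9; r = -6.4 − (-5.9) = -0.5
|r| > 0.25: t=3 (|r|=1), t=5 (|r|=1), t=8 (|r|=1.5), t=9 (|r|=1), t=10 (|r|=0.5) → 5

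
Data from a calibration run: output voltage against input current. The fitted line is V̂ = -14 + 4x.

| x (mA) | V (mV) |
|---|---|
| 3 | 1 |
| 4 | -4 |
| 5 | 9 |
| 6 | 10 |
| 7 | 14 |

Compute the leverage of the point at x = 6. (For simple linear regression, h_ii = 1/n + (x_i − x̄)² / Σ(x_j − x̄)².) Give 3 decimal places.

h = 0.300

x̄ = (3 + 4 + 5 + 6 + 7)/5 = 5
Σ(x − x̄)² = 4 + 1 + 0 + 1 + 4 = 10
h = 1/5 + (1)²/10 = 0.2 + 0.1 = 0.300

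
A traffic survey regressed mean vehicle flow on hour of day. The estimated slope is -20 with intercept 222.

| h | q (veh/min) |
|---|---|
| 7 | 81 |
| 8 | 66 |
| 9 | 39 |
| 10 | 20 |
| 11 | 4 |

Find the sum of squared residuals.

SSE = 34

h=7: q̂ = 222 − 20·7 = 82; e = 81 − 82 = -1
h=8: q̂ = 222 − 20·8 = 62; e = 66 − 62 = 4
h=9: q̂ = 222 − 20·9 = 42; e = 39 − 42 = -3
h=10: q̂ = 222 − 20·10 = 22; e = 20 − 22 = -2
h=11: q̂ = 222 − 20·11 = 2; e = 4 − 2 = 2
SSE = 1 + 16 + 9 + 4 + 4 = 34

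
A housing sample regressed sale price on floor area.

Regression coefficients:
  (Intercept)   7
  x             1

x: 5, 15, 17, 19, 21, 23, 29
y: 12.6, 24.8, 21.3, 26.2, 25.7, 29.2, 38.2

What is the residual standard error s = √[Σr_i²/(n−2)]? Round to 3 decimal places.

x=5: ŷ = 7 + 5 = 12; r = 12.6 − 12 = 0.6
x=15: ŷ = 7 + 15 = 22; r = 24.8 − 22 = 2.8
x=17: ŷ = 7 + 17 = 24; r = 21.3 − 24 = -2.7
x=19: ŷ = 7 + 19 = 26; r = 26.2 − 26 = 0.2
x=21: ŷ = 7 + 21 = 28; r = 25.7 − 28 = -2.3
x=23: ŷ = 7 + 23 = 30; r = 29.2 − 30 = -0.8
x=29: ŷ = 7 + 29 = 36; r = 38.2 − 36 = 2.2
SSE = 0.36 + 7.84 + 7.29 + 0.04 + 5.29 + 0.64 + 4.84 = 26.3
s = √(26.3/5) = √5.26 ≈ 2.293

s = 2.293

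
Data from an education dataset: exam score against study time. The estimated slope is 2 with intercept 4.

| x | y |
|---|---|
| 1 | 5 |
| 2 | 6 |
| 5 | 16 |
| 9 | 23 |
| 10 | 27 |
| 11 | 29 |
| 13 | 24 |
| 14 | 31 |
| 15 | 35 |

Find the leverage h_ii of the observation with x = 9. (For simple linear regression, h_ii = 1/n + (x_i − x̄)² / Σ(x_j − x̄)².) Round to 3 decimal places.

x̄ = (1 + 2 + 5 + 9 + 10 + 11 + 13 + 14 + 15)/9 = 8.88889
Σ(x − x̄)² = 62.2346 + 47.4568 + 15.1235 + 0.0123457 + 1.23457 + 4.45679 + 16.9012 + 26.1235 + 37.3457 = 210.889
h = 1/9 + (0.111111)²/210.889 = 0.111111 + 5.85412e-05 = 0.111

h = 0.111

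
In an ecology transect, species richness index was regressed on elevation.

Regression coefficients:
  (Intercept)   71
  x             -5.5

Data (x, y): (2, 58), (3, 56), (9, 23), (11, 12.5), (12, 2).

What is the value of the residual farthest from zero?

x=2: ŷ = 71 − 5.5·2 = 60; r = 58 − 60 = -2
x=3: ŷ = 71 − 5.5·3 = 54.5; r = 56 − 54.5 = 1.5
x=9: ŷ = 71 − 5.5·9 = 21.5; r = 23 − 21.5 = 1.5
x=11: ŷ = 71 − 5.5·11 = 10.5; r = 12.5 − 10.5 = 2
x=12: ŷ = 71 − 5.5·12 = 5; r = 2 − 5 = -3
Largest |r| is 3 at x = 12, residual -3.

r = -3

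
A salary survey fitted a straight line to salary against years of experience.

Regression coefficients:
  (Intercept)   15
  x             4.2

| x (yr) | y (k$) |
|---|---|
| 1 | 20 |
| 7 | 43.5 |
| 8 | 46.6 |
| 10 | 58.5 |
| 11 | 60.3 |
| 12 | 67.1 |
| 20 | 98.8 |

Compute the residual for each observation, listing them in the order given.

0.8, -0.9, -2, 1.5, -0.9, 1.7, -0.2

x=1: ŷ = 15 + 4.2·1 = 19.2; r = 20 − 19.2 = 0.8
x=7: ŷ = 15 + 4.2·7 = 44.4; r = 43.5 − 44.4 = -0.9
x=8: ŷ = 15 + 4.2·8 = 48.6; r = 46.6 − 48.6 = -2
x=10: ŷ = 15 + 4.2·10 = 57; r = 58.5 − 57 = 1.5
x=11: ŷ = 15 + 4.2·11 = 61.2; r = 60.3 − 61.2 = -0.9
x=12: ŷ = 15 + 4.2·12 = 65.4; r = 67.1 − 65.4 = 1.7
x=20: ŷ = 15 + 4.2·20 = 99; r = 98.8 − 99 = -0.2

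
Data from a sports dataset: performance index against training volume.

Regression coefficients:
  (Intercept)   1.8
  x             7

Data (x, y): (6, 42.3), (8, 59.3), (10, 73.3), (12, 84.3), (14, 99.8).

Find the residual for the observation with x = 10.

ŷ = 1.8 + 7·10 = 71.8
e = 73.3 − 71.8 = 1.5

e = 1.5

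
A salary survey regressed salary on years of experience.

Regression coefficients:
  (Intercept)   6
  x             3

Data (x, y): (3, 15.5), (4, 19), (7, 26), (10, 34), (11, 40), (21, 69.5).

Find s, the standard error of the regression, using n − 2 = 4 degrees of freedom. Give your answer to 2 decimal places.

x=3: ŷ = 6 + 3·3 = 15; r = 15.5 − 15 = 0.5
x=4: ŷ = 6 + 3·4 = 18; r = 19 − 18 = 1
x=7: ŷ = 6 + 3·7 = 27; r = 26 − 27 = -1
x=10: ŷ = 6 + 3·10 = 36; r = 34 − 36 = -2
x=11: ŷ = 6 + 3·11 = 39; r = 40 − 39 = 1
x=21: ŷ = 6 + 3·21 = 69; r = 69.5 − 69 = 0.5
SSE = 0.25 + 1 + 1 + 4 + 1 + 0.25 = 7.5
s = √(7.5/4) = √1.875 ≈ 1.37

s = 1.37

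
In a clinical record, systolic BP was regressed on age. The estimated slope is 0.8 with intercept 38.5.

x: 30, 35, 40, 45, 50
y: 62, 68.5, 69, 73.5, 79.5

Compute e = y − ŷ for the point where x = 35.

e = 2

ŷ = 38.5 + 0.8·35 = 66.5
e = 68.5 − 66.5 = 2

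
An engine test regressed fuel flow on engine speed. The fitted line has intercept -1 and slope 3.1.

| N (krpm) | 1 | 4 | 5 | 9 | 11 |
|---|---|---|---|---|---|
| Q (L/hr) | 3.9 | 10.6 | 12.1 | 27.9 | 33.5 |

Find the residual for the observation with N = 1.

r = 1.8

ŷ = -1 + 3.1·1 = 2.1
r = 3.9 − 2.1 = 1.8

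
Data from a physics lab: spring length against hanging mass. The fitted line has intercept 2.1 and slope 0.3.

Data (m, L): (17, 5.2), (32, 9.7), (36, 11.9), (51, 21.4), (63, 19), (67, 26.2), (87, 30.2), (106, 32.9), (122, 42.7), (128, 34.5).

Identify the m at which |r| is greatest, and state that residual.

m=17: ŷ = 2.1 + 0.3·17 = 7.2; r = 5.2 − 7.2 = -2
m=32: ŷ = 2.1 + 0.3·32 = 11.7; r = 9.7 − 11.7 = -2
m=36: ŷ = 2.1 + 0.3·36 = 12.9; r = 11.9 − 12.9 = -1
m=51: ŷ = 2.1 + 0.3·51 = 17.4; r = 21.4 − 17.4 = 4
m=63: ŷ = 2.1 + 0.3·63 = 21; r = 19 − 21 = -2
m=67: ŷ = 2.1 + 0.3·67 = 22.2; r = 26.2 − 22.2 = 4
m=87: ŷ = 2.1 + 0.3·87 = 28.2; r = 30.2 − 28.2 = 2
m=106: ŷ = 2.1 + 0.3·106 = 33.9; r = 32.9 − 33.9 = -1
m=122: ŷ = 2.1 + 0.3·122 = 38.7; r = 42.7 − 38.7 = 4
m=128: ŷ = 2.1 + 0.3·128 = 40.5; r = 34.5 − 40.5 = -6
Largest |r| is 6 at m = 128, residual -6.

m = 128, r = -6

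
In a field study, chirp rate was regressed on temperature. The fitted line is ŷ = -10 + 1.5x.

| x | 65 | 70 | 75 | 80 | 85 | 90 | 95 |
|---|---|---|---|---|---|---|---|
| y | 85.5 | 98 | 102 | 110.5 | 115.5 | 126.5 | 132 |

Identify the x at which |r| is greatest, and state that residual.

x = 70, r = 3

x=65: ŷ = -10 + 1.5·65 = 87.5; r = 85.5 − 87.5 = -2
x=70: ŷ = -10 + 1.5·70 = 95; r = 98 − 95 = 3
x=75: ŷ = -10 + 1.5·75 = 102.5; r = 102 − 102.5 = -0.5
x=80: ŷ = -10 + 1.5·80 = 110; r = 110.5 − 110 = 0.5
x=85: ŷ = -10 + 1.5·85 = 117.5; r = 115.5 − 117.5 = -2
x=90: ŷ = -10 + 1.5·90 = 125; r = 126.5 − 125 = 1.5
x=95: ŷ = -10 + 1.5·95 = 132.5; r = 132 − 132.5 = -0.5
Largest |r| is 3 at x = 70, residual 3.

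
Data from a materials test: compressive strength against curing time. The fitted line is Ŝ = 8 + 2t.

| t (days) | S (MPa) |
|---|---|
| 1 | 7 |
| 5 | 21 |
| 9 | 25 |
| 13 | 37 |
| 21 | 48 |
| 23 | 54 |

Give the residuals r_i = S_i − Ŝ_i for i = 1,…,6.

t=1: Ŝ = 8 + 2·1 = 10; r = 7 − 10 = -3
t=5: Ŝ = 8 + 2·5 = 18; r = 21 − 18 = 3
t=9: Ŝ = 8 + 2·9 = 26; r = 25 − 26 = -1
t=13: Ŝ = 8 + 2·13 = 34; r = 37 − 34 = 3
t=21: Ŝ = 8 + 2·21 = 50; r = 48 − 50 = -2
t=23: Ŝ = 8 + 2·23 = 54; r = 54 − 54 = 0

-3, 3, -1, 3, -2, 0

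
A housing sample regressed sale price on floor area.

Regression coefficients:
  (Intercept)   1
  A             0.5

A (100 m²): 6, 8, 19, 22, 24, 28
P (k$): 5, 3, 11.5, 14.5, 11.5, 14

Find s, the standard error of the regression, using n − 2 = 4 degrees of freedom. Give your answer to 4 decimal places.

s = 1.9685

A=6: P̂ = 1 + 0.5·6 = 4; r = 5 − 4 = 1
A=8: P̂ = 1 + 0.5·8 = 5; r = 3 − 5 = -2
A=19: P̂ = 1 + 0.5·19 = 10.5; r = 11.5 − 10.5 = 1
A=22: P̂ = 1 + 0.5·22 = 12; r = 14.5 − 12 = 2.5
A=24: P̂ = 1 + 0.5·24 = 13; r = 11.5 − 13 = -1.5
A=28: P̂ = 1 + 0.5·28 = 15; r = 14 − 15 = -1
SSE = 1 + 4 + 1 + 6.25 + 2.25 + 1 = 15.5
s = √(15.5/4) = √3.875 ≈ 1.9685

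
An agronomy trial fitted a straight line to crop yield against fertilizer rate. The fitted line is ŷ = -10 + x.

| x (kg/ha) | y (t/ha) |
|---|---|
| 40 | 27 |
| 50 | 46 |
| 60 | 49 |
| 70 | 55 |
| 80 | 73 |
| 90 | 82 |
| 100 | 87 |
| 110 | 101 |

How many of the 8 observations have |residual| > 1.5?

6

x=40: ŷ = -10 + 40 = 30; e = 27 − 30 = -3
x=50: ŷ = -10 + 50 = 40; e = 46 − 40 = 6
x=60: ŷ = -10 + 60 = 50; e = 49 − 50 = -1
x=70: ŷ = -10 + 70 = 60; e = 55 − 60 = -5
x=80: ŷ = -10 + 80 = 70; e = 73 − 70 = 3
x=90: ŷ = -10 + 90 = 80; e = 82 − 80 = 2
x=100: ŷ = -10 + 100 = 90; e = 87 − 90 = -3
x=110: ŷ = -10 + 110 = 100; e = 101 − 100 = 1
|e| > 1.5: x=40 (|e|=3), x=50 (|e|=6), x=70 (|e|=5), x=80 (|e|=3), x=90 (|e|=2), x=100 (|e|=3) → 6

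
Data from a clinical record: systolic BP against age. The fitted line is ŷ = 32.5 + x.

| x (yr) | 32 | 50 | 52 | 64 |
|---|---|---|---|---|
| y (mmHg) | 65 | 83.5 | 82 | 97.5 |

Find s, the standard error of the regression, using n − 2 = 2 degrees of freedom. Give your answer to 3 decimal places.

x=32: ŷ = 32.5 + 32 = 64.5; r = 65 − 64.5 = 0.5
x=50: ŷ = 32.5 + 50 = 82.5; r = 83.5 − 82.5 = 1
x=52: ŷ = 32.5 + 52 = 84.5; r = 82 − 84.5 = -2.5
x=64: ŷ = 32.5 + 64 = 96.5; r = 97.5 − 96.5 = 1
SSE = 0.25 + 1 + 6.25 + 1 = 8.5
s = √(8.5/2) = √4.25 ≈ 2.062

s = 2.062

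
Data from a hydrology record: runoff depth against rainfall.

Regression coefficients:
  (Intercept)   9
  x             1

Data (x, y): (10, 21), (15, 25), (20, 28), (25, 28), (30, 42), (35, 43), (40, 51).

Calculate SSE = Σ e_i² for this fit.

x=10: ŷ = 9 + 10 = 19; e = 21 − 19 = 2
x=15: ŷ = 9 + 15 = 24; e = 25 − 24 = 1
x=20: ŷ = 9 + 20 = 29; e = 28 − 29 = -1
x=25: ŷ = 9 + 25 = 34; e = 28 − 34 = -6
x=30: ŷ = 9 + 30 = 39; e = 42 − 39 = 3
x=35: ŷ = 9 + 35 = 44; e = 43 − 44 = -1
x=40: ŷ = 9 + 40 = 49; e = 51 − 49 = 2
SSE = 4 + 1 + 1 + 36 + 9 + 1 + 4 = 56

SSE = 56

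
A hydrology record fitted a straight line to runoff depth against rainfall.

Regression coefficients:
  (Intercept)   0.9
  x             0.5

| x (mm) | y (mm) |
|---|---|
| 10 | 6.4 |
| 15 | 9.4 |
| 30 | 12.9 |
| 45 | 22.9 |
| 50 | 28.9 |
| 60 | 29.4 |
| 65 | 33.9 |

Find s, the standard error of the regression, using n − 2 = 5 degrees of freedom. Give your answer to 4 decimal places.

s = 2.0976

x=10: ŷ = 0.9 + 0.5·10 = 5.9; e = 6.4 − 5.9 = 0.5
x=15: ŷ = 0.9 + 0.5·15 = 8.4; e = 9.4 − 8.4 = 1
x=30: ŷ = 0.9 + 0.5·30 = 15.9; e = 12.9 − 15.9 = -3
x=45: ŷ = 0.9 + 0.5·45 = 23.4; e = 22.9 − 23.4 = -0.5
x=50: ŷ = 0.9 + 0.5·50 = 25.9; e = 28.9 − 25.9 = 3
x=60: ŷ = 0.9 + 0.5·60 = 30.9; e = 29.4 − 30.9 = -1.5
x=65: ŷ = 0.9 + 0.5·65 = 33.4; e = 33.9 − 33.4 = 0.5
SSE = 0.25 + 1 + 9 + 0.25 + 9 + 2.25 + 0.25 = 22
s = √(22/5) = √4.4 ≈ 2.0976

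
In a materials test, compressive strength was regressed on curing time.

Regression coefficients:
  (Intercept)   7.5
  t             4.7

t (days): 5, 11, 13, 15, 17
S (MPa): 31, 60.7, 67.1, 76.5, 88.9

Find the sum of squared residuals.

t=5: ŷ = 7.5 + 4.7·5 = 31; e = 31 − 31 = 0
t=11: ŷ = 7.5 + 4.7·11 = 59.2; e = 60.7 − 59.2 = 1.5
t=13: ŷ = 7.5 + 4.7·13 = 68.6; e = 67.1 − 68.6 = -1.5
t=15: ŷ = 7.5 + 4.7·15 = 78; e = 76.5 − 78 = -1.5
t=17: ŷ = 7.5 + 4.7·17 = 87.4; e = 88.9 − 87.4 = 1.5
SSE = 0 + 2.25 + 2.25 + 2.25 + 2.25 = 9

SSE = 9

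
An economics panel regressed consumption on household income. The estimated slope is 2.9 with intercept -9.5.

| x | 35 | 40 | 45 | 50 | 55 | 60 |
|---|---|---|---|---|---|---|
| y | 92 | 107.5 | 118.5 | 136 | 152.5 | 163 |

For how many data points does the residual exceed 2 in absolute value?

x=35: ŷ = -9.5 + 2.9·35 = 92; r = 92 − 92 = 0
x=40: ŷ = -9.5 + 2.9·40 = 106.5; r = 107.5 − 106.5 = 1
x=45: ŷ = -9.5 + 2.9·45 = 121; r = 118.5 − 121 = -2.5
x=50: ŷ = -9.5 + 2.9·50 = 135.5; r = 136 − 135.5 = 0.5
x=55: ŷ = -9.5 + 2.9·55 = 150; r = 152.5 − 150 = 2.5
x=60: ŷ = -9.5 + 2.9·60 = 164.5; r = 163 − 164.5 = -1.5
|r| > 2: x=45 (|r|=2.5), x=55 (|r|=2.5) → 2

2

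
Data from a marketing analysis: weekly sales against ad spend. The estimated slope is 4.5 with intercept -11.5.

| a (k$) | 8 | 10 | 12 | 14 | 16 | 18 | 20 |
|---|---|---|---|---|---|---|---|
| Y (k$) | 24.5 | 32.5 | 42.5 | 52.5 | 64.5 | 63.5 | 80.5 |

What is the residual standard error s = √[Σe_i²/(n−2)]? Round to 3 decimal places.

s = 3.406

a=8: ŷ = -11.5 + 4.5·8 = 24.5; e = 24.5 − 24.5 = 0
a=10: ŷ = -11.5 + 4.5·10 = 33.5; e = 32.5 − 33.5 = -1
a=12: ŷ = -11.5 + 4.5·12 = 42.5; e = 42.5 − 42.5 = 0
a=14: ŷ = -11.5 + 4.5·14 = 51.5; e = 52.5 − 51.5 = 1
a=16: ŷ = -11.5 + 4.5·16 = 60.5; e = 64.5 − 60.5 = 4
a=18: ŷ = -11.5 + 4.5·18 = 69.5; e = 63.5 − 69.5 = -6
a=20: ŷ = -11.5 + 4.5·20 = 78.5; e = 80.5 − 78.5 = 2
SSE = 0 + 1 + 0 + 1 + 16 + 36 + 4 = 58
s = √(58/5) = √11.6 ≈ 3.406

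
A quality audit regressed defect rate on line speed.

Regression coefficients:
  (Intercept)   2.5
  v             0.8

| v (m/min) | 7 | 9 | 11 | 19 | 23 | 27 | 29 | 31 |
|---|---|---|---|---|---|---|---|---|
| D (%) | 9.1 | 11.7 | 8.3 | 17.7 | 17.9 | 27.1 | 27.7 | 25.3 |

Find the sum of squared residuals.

v=7: ŷ = 2.5 + 0.8·7 = 8.1; e = 9.1 − 8.1 = 1
v=9: ŷ = 2.5 + 0.8·9 = 9.7; e = 11.7 − 9.7 = 2
v=11: ŷ = 2.5 + 0.8·11 = 11.3; e = 8.3 − 11.3 = -3
v=19: ŷ = 2.5 + 0.8·19 = 17.7; e = 17.7 − 17.7 = 0
v=23: ŷ = 2.5 + 0.8·23 = 20.9; e = 17.9 − 20.9 = -3
v=27: ŷ = 2.5 + 0.8·27 = 24.1; e = 27.1 − 24.1 = 3
v=29: ŷ = 2.5 + 0.8·29 = 25.7; e = 27.7 − 25.7 = 2
v=31: ŷ = 2.5 + 0.8·31 = 27.3; e = 25.3 − 27.3 = -2
SSE = 1 + 4 + 9 + 0 + 9 + 9 + 4 + 4 = 40

SSE = 40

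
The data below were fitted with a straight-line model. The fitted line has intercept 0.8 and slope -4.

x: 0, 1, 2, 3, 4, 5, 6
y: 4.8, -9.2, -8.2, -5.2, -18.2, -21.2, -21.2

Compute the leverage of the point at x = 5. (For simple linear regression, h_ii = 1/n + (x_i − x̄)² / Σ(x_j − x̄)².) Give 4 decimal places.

x̄ = (0 + 1 + 2 + 3 + 4 + 5 + 6)/7 = 3
Σ(x − x̄)² = 9 + 4 + 1 + 0 + 1 + 4 + 9 = 28
h = 1/7 + (2)²/28 = 0.142857 + 0.142857 = 0.2857

h = 0.2857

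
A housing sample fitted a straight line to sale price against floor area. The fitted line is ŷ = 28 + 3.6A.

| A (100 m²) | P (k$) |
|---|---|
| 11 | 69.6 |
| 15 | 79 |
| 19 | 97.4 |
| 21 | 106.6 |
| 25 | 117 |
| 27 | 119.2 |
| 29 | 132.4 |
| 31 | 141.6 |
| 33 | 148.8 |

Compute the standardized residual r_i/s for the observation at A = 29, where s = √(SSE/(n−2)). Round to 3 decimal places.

A=11: ŷ = 28 + 3.6·11 = 67.6; r = 69.6 − 67.6 = 2
A=15: ŷ = 28 + 3.6·15 = 82; r = 79 − 82 = -3
A=19: ŷ = 28 + 3.6·19 = 96.4; r = 97.4 − 96.4 = 1
A=21: ŷ = 28 + 3.6·21 = 103.6; r = 106.6 − 103.6 = 3
A=25: ŷ = 28 + 3.6·25 = 118; r = 117 − 118 = -1
A=27: ŷ = 28 + 3.6·27 = 125.2; r = 119.2 − 125.2 = -6
A=29: ŷ = 28 + 3.6·29 = 132.4; r = 132.4 − 132.4 = 0
A=31: ŷ = 28 + 3.6·31 = 139.6; r = 141.6 − 139.6 = 2
A=33: ŷ = 28 + 3.6·33 = 146.8; r = 148.8 − 146.8 = 2
SSE = 4 + 9 + 1 + 9 + 1 + 36 + 0 + 4 + 4 = 68
s = √(68/7) = 3.11677
r/s = 0 / 3.11677 = 0.000

0.000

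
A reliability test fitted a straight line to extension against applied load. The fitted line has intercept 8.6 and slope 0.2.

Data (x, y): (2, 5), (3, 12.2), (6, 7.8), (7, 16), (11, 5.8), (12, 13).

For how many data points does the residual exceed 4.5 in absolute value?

2

x=2: ŷ = 8.6 + 0.2·2 = 9; r = 5 − 9 = -4
x=3: ŷ = 8.6 + 0.2·3 = 9.2; r = 12.2 − 9.2 = 3
x=6: ŷ = 8.6 + 0.2·6 = 9.8; r = 7.8 − 9.8 = -2
x=7: ŷ = 8.6 + 0.2·7 = 10; r = 16 − 10 = 6
x=11: ŷ = 8.6 + 0.2·11 = 10.8; r = 5.8 − 10.8 = -5
x=12: ŷ = 8.6 + 0.2·12 = 11; r = 13 − 11 = 2
|r| > 4.5: x=7 (|r|=6), x=11 (|r|=5) → 2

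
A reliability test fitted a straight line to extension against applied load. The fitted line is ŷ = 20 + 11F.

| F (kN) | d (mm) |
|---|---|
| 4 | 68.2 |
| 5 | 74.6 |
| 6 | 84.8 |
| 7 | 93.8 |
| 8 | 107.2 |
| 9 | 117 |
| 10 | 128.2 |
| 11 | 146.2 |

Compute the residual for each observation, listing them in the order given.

4.2, -0.4, -1.2, -3.2, -0.8, -2, -1.8, 5.2

F=4: ŷ = 20 + 11·4 = 64; e = 68.2 − 64 = 4.2
F=5: ŷ = 20 + 11·5 = 75; e = 74.6 − 75 = -0.4
F=6: ŷ = 20 + 11·6 = 86; e = 84.8 − 86 = -1.2
F=7: ŷ = 20 + 11·7 = 97; e = 93.8 − 97 = -3.2
F=8: ŷ = 20 + 11·8 = 108; e = 107.2 − 108 = -0.8
F=9: ŷ = 20 + 11·9 = 119; e = 117 − 119 = -2
F=10: ŷ = 20 + 11·10 = 130; e = 128.2 − 130 = -1.8
F=11: ŷ = 20 + 11·11 = 141; e = 146.2 − 141 = 5.2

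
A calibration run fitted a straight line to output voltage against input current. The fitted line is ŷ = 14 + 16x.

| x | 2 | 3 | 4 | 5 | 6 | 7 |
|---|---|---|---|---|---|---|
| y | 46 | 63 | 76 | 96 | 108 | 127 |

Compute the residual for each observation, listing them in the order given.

x=2: ŷ = 14 + 16·2 = 46; r = 46 − 46 = 0
x=3: ŷ = 14 + 16·3 = 62; r = 63 − 62 = 1
x=4: ŷ = 14 + 16·4 = 78; r = 76 − 78 = -2
x=5: ŷ = 14 + 16·5 = 94; r = 96 − 94 = 2
x=6: ŷ = 14 + 16·6 = 110; r = 108 − 110 = -2
x=7: ŷ = 14 + 16·7 = 126; r = 127 − 126 = 1

0, 1, -2, 2, -2, 1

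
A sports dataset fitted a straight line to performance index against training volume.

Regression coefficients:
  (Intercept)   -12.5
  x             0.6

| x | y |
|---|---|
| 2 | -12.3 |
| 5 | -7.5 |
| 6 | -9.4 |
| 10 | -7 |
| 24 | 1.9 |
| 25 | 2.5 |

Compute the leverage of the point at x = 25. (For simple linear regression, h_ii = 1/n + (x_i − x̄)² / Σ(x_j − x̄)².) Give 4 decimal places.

x̄ = (2 + 5 + 6 + 10 + 24 + 25)/6 = 12
Σ(x − x̄)² = 100 + 49 + 36 + 4 + 144 + 169 = 502
h = 1/6 + (13)²/502 = 0.166667 + 0.336653 = 0.5033

h = 0.5033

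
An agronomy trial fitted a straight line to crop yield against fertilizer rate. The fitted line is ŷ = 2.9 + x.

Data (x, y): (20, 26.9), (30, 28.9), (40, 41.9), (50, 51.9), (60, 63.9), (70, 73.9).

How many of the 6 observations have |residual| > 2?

2

x=20: ŷ = 2.9 + 20 = 22.9; e = 26.9 − 22.9 = 4
x=30: ŷ = 2.9 + 30 = 32.9; e = 28.9 − 32.9 = -4
x=40: ŷ = 2.9 + 40 = 42.9; e = 41.9 − 42.9 = -1
x=50: ŷ = 2.9 + 50 = 52.9; e = 51.9 − 52.9 = -1
x=60: ŷ = 2.9 + 60 = 62.9; e = 63.9 − 62.9 = 1
x=70: ŷ = 2.9 + 70 = 72.9; e = 73.9 − 72.9 = 1
|e| > 2: x=20 (|e|=4), x=30 (|e|=4) → 2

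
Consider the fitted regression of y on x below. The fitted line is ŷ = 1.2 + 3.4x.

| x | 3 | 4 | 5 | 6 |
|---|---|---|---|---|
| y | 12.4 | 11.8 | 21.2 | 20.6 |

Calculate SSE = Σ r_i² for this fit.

x=3: ŷ = 1.2 + 3.4·3 = 11.4; r = 12.4 − 11.4 = 1
x=4: ŷ = 1.2 + 3.4·4 = 14.8; r = 11.8 − 14.8 = -3
x=5: ŷ = 1.2 + 3.4·5 = 18.2; r = 21.2 − 18.2 = 3
x=6: ŷ = 1.2 + 3.4·6 = 21.6; r = 20.6 − 21.6 = -1
SSE = 1 + 9 + 9 + 1 = 20

SSE = 20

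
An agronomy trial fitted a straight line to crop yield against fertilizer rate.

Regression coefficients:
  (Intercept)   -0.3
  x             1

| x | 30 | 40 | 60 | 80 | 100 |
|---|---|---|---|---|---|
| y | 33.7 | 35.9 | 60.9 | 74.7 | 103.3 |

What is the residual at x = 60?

e = 1.2

ŷ = -0.3 + 60 = 59.7
e = 60.9 − 59.7 = 1.2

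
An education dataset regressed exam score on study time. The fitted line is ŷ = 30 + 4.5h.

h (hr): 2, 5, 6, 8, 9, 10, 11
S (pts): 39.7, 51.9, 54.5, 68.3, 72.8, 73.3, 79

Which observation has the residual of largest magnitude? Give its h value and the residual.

h = 6, e = -2.5

h=2: ŷ = 30 + 4.5·2 = 39; e = 39.7 − 39 = 0.7
h=5: ŷ = 30 + 4.5·5 = 52.5; e = 51.9 − 52.5 = -0.6
h=6: ŷ = 30 + 4.5·6 = 57; e = 54.5 − 57 = -2.5
h=8: ŷ = 30 + 4.5·8 = 66; e = 68.3 − 66 = 2.3
h=9: ŷ = 30 + 4.5·9 = 70.5; e = 72.8 − 70.5 = 2.3
h=10: ŷ = 30 + 4.5·10 = 75; e = 73.3 − 75 = -1.7
h=11: ŷ = 30 + 4.5·11 = 79.5; e = 79 − 79.5 = -0.5
Largest |e| is 2.5 at h = 6, residual -2.5.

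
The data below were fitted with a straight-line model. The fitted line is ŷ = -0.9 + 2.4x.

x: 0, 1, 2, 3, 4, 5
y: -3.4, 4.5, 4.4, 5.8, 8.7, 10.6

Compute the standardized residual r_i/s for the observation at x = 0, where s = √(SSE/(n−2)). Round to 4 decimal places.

-1.2500

x=0: ŷ = -0.9 + 2.4·0 = -0.9; r = -3.4 − (-0.9) = -2.5
x=1: ŷ = -0.9 + 2.4·1 = 1.5; r = 4.5 − 1.5 = 3
x=2: ŷ = -0.9 + 2.4·2 = 3.9; r = 4.4 − 3.9 = 0.5
x=3: ŷ = -0.9 + 2.4·3 = 6.3; r = 5.8 − 6.3 = -0.5
x=4: ŷ = -0.9 + 2.4·4 = 8.7; r = 8.7 − 8.7 = 0
x=5: ŷ = -0.9 + 2.4·5 = 11.1; r = 10.6 − 11.1 = -0.5
SSE = 6.25 + 9 + 0.25 + 0.25 + 0 + 0.25 = 16
s = √(16/4) = 2
r/s = -2.5 / 2 = -1.2500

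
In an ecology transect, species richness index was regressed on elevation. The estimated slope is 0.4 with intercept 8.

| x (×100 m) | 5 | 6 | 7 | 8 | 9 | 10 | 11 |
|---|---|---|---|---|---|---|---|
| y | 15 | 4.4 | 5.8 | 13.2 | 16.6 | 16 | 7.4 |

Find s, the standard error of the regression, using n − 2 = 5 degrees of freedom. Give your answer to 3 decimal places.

x=5: ŷ = 8 + 0.4·5 = 10; e = 15 − 10 = 5
x=6: ŷ = 8 + 0.4·6 = 10.4; e = 4.4 − 10.4 = -6
x=7: ŷ = 8 + 0.4·7 = 10.8; e = 5.8 − 10.8 = -5
x=8: ŷ = 8 + 0.4·8 = 11.2; e = 13.2 − 11.2 = 2
x=9: ŷ = 8 + 0.4·9 = 11.6; e = 16.6 − 11.6 = 5
x=10: ŷ = 8 + 0.4·10 = 12; e = 16 − 12 = 4
x=11: ŷ = 8 + 0.4·11 = 12.4; e = 7.4 − 12.4 = -5
SSE = 25 + 36 + 25 + 4 + 25 + 16 + 25 = 156
s = √(156/5) = √31.2 ≈ 5.586

s = 5.586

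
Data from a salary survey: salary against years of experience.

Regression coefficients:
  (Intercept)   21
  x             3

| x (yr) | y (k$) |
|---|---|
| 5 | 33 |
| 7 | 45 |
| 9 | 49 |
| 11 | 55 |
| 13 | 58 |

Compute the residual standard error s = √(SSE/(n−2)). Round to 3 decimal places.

x=5: ŷ = 21 + 3·5 = 36; e = 33 − 36 = -3
x=7: ŷ = 21 + 3·7 = 42; e = 45 − 42 = 3
x=9: ŷ = 21 + 3·9 = 48; e = 49 − 48 = 1
x=11: ŷ = 21 + 3·11 = 54; e = 55 − 54 = 1
x=13: ŷ = 21 + 3·13 = 60; e = 58 − 60 = -2
SSE = 9 + 9 + 1 + 1 + 4 = 24
s = √(24/3) = √8 ≈ 2.828

s = 2.828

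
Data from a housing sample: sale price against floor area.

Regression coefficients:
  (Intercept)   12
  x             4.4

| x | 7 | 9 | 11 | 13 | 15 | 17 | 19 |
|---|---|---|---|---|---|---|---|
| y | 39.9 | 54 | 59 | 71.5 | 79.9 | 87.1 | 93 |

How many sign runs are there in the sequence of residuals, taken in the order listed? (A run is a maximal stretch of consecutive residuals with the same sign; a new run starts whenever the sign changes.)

5 runs

x=7: ŷ = 12 + 4.4·7 = 42.8; r = 39.9 − 42.8 = -2.9
x=9: ŷ = 12 + 4.4·9 = 51.6; r = 54 − 51.6 = 2.4
x=11: ŷ = 12 + 4.4·11 = 60.4; r = 59 − 60.4 = -1.4
x=13: ŷ = 12 + 4.4·13 = 69.2; r = 71.5 − 69.2 = 2.3
x=15: ŷ = 12 + 4.4·15 = 78; r = 79.9 − 78 = 1.9
x=17: ŷ = 12 + 4.4·17 = 86.8; r = 87.1 − 86.8 = 0.3
x=19: ŷ = 12 + 4.4·19 = 95.6; r = 93 − 95.6 = -2.6
Signs: − + − + + + −
Runs: −×1, +×1, −×1, +×3, −×1 → 5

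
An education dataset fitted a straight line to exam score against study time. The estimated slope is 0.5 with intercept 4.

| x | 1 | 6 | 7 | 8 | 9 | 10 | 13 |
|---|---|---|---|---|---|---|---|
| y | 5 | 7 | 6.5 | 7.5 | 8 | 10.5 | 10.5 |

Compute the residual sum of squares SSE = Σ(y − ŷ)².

SSE = 4

x=1: ŷ = 4 + 0.5·1 = 4.5; r = 5 − 4.5 = 0.5
x=6: ŷ = 4 + 0.5·6 = 7; r = 7 − 7 = 0
x=7: ŷ = 4 + 0.5·7 = 7.5; r = 6.5 − 7.5 = -1
x=8: ŷ = 4 + 0.5·8 = 8; r = 7.5 − 8 = -0.5
x=9: ŷ = 4 + 0.5·9 = 8.5; r = 8 − 8.5 = -0.5
x=10: ŷ = 4 + 0.5·10 = 9; r = 10.5 − 9 = 1.5
x=13: ŷ = 4 + 0.5·13 = 10.5; r = 10.5 − 10.5 = 0
SSE = 0.25 + 0 + 1 + 0.25 + 0.25 + 2.25 + 0 = 4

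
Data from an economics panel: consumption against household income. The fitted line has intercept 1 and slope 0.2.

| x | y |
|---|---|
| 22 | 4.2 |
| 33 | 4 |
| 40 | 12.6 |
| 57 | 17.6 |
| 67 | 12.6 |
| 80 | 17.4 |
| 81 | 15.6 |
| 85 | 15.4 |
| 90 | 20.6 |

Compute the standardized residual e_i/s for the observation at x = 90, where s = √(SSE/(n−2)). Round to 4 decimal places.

0.5071

x=22: ŷ = 1 + 0.2·22 = 5.4; e = 4.2 − 5.4 = -1.2
x=33: ŷ = 1 + 0.2·33 = 7.6; e = 4 − 7.6 = -3.6
x=40: ŷ = 1 + 0.2·40 = 9; e = 12.6 − 9 = 3.6
x=57: ŷ = 1 + 0.2·57 = 12.4; e = 17.6 − 12.4 = 5.2
x=67: ŷ = 1 + 0.2·67 = 14.4; e = 12.6 − 14.4 = -1.8
x=80: ŷ = 1 + 0.2·80 = 17; e = 17.4 − 17 = 0.4
x=81: ŷ = 1 + 0.2·81 = 17.2; e = 15.6 − 17.2 = -1.6
x=85: ŷ = 1 + 0.2·85 = 18; e = 15.4 − 18 = -2.6
x=90: ŷ = 1 + 0.2·90 = 19; e = 20.6 − 19 = 1.6
SSE = 1.44 + 12.96 + 12.96 + 27.04 + 3.24 + 0.16 + 2.56 + 6.76 + 2.56 = 69.68
s = √(69.68/7) = 3.15504
e/s = 1.6 / 3.15504 = 0.5071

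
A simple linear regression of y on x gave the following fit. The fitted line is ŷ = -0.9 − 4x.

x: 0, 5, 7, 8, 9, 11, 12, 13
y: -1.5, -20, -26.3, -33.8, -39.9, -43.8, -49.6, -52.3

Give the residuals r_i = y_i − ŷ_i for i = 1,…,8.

-0.6, 0.9, 2.6, -0.9, -3, 1.1, -0.7, 0.6

x=0: ŷ = -0.9 − 4·0 = -0.9; r = -1.5 − (-0.9) = -0.6
x=5: ŷ = -0.9 − 4·5 = -20.9; r = -20 − (-20.9) = 0.9
x=7: ŷ = -0.9 − 4·7 = -28.9; r = -26.3 − (-28.9) = 2.6
x=8: ŷ = -0.9 − 4·8 = -32.9; r = -33.8 − (-32.9) = -0.9
x=9: ŷ = -0.9 − 4·9 = -36.9; r = -39.9 − (-36.9) = -3
x=11: ŷ = -0.9 − 4·11 = -44.9; r = -43.8 − (-44.9) = 1.1
x=12: ŷ = -0.9 − 4·12 = -48.9; r = -49.6 − (-48.9) = -0.7
x=13: ŷ = -0.9 − 4·13 = -52.9; r = -52.3 − (-52.9) = 0.6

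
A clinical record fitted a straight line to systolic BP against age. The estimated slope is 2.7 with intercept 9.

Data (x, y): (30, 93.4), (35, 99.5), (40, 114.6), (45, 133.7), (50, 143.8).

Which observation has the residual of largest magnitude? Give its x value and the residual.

x = 35, e = -4

x=30: ŷ = 9 + 2.7·30 = 90; e = 93.4 − 90 = 3.4
x=35: ŷ = 9 + 2.7·35 = 103.5; e = 99.5 − 103.5 = -4
x=40: ŷ = 9 + 2.7·40 = 117; e = 114.6 − 117 = -2.4
x=45: ŷ = 9 + 2.7·45 = 130.5; e = 133.7 − 130.5 = 3.2
x=50: ŷ = 9 + 2.7·50 = 144; e = 143.8 − 144 = -0.2
Largest |e| is 4 at x = 35, residual -4.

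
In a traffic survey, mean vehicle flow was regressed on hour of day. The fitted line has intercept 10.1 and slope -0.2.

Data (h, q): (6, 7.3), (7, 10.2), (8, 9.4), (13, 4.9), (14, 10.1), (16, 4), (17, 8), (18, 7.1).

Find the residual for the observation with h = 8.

q̂ = 10.1 − 0.2·8 = 8.5
e = 9.4 − 8.5 = 0.9

e = 0.9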